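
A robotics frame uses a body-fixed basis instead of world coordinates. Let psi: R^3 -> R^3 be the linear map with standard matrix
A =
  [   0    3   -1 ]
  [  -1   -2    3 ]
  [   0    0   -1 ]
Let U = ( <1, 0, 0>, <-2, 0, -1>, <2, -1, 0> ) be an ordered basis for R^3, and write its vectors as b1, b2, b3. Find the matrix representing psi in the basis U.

[[-2, -3, -3], [0, -1, 0], [1, 1, 0]]

The j-th column of [psi]_U is [psi(bj)]_U.
psi(b1) = A b1 = <0, -1, 0> = -2b1 + 0·b2 + b3, so column 1 is <-2, 0, 1>.
Repeating for b2, b3 and assembling the columns gives [[-2, -3, -3], [0, -1, 0], [1, 1, 0]].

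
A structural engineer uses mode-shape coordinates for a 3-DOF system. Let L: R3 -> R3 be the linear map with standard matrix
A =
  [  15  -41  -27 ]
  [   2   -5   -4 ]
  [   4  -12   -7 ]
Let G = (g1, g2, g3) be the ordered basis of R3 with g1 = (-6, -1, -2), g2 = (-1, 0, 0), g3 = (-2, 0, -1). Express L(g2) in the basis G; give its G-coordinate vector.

Compute L(g2) = A g2 = (-15, -2, -4) in standard coordinates.
Then write this in G-coordinates: solve for y in y_1 g1 + ... + y_3 g3 = (-15, -2, -4).
This gives y = (2, 3, 0), which is column 2 of [L]_G.

(2, 3, 0)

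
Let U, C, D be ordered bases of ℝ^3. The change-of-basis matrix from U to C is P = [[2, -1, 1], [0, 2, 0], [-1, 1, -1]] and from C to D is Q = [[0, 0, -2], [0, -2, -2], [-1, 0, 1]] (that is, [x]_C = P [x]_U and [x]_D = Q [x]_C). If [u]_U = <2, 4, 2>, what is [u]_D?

<0, -16, -2>

Apply P to get C-coordinates <2, 8, 0>, then Q to get D-coordinates.
The result is [u]_D = <0, -16, -2>.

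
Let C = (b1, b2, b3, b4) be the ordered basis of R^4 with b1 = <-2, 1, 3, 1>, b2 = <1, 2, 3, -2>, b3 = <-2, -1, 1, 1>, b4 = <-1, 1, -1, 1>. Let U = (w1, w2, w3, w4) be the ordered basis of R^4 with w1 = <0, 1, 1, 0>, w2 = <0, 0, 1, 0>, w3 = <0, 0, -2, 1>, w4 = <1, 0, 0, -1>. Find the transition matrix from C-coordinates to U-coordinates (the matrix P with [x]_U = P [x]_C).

Let M have columns bj and N have columns wj. Then for every x, N [x]_U = x = M [x]_C, so P = N^(-1) M.
Since det N = -1, N^(-1) has integer entries; multiplying gives P = [[1, 2, -1, 1], [0, -1, 0, -2], [-1, -1, -1, 0], [-2, 1, -2, -1]].

[[1, 2, -1, 1], [0, -1, 0, -2], [-1, -1, -1, 0], [-2, 1, -2, -1]]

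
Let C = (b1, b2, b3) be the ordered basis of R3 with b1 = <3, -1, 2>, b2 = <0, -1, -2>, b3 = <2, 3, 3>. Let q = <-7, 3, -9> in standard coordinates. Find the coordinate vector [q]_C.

<-3, 3, 1>

Write q = c_1 b1 + ... + c_3 b3 and solve for the c_i.
Gaussian elimination on [M | q] yields c = (-3, 3, 1).
Check: -3b1 + 3b2 + b3 = <-7, 3, -9>.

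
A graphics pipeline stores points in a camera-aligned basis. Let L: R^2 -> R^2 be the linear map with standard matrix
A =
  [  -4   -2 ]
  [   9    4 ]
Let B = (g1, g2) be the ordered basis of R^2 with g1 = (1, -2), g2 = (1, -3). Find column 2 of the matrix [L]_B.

Compute L(g2) = A g2 = (2, -3) in standard coordinates.
Then write this in B-coordinates: solve for y in y_1 g1 + y_2 g2 = (2, -3).
This gives y = (3, -1), which is column 2 of [L]_B.

(3, -1)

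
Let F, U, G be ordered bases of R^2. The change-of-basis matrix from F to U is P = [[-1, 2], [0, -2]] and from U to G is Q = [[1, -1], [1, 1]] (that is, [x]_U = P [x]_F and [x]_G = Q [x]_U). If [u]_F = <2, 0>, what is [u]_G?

<-2, -2>

Apply P to get U-coordinates <-2, 0>, then Q to get G-coordinates.
The result is [u]_G = <-2, -2>.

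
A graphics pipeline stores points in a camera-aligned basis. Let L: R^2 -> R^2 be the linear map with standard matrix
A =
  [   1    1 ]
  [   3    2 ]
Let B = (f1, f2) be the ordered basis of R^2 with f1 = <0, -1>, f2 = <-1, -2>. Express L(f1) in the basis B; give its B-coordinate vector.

<0, 1>

Column 1 of [L]_B is the B-coordinate vector of L(f1).
In standard coordinates L(f1) = A f1 = <-1, -2>.
Converting to B: <-1, -2> = 0·f1 + f2, so the coordinate vector is <0, 1>.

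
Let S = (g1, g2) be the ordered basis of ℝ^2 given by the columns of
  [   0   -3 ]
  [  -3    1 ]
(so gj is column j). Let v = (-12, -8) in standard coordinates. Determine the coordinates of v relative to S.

We seek scalars with c_1 g1 + c_2 g2 = v; equivalently solve M c = v where the columns of M are g1, g2.
System: 0c_1 - 3c_2 = -12, -3c_1 + c_2 = -8; solving gives c_1 = 4, c_2 = 4.
Check: 4g1 + 4g2 = (-12, -8).

(4, 4)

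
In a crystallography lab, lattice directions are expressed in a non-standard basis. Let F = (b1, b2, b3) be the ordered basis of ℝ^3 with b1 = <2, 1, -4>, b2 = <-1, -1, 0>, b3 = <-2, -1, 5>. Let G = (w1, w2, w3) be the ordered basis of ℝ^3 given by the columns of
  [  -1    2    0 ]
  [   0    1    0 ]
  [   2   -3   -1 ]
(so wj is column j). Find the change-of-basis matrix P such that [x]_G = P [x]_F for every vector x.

[[0, -1, 0], [1, -1, -1], [1, 1, -2]]

Column j of P is [bj]_G, since P maps F-coordinates to G-coordinates.
Expressing b1 in G: b1 = 0·w1 + w2 + w3, so column 1 of P is <0, 1, 1>.
Doing the same for each bj gives P = [[0, -1, 0], [1, -1, -1], [1, 1, -2]].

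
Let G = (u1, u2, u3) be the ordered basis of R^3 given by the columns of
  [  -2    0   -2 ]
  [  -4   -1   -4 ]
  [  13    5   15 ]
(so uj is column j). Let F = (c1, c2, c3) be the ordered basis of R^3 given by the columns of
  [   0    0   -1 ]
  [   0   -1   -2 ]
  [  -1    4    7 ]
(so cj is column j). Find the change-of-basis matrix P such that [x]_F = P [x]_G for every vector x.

Take x = uj: its G-coordinates are the j-th standard unit vector, so P e_j — column j of P — equals [uj]_F.
u1 = c1 + 0·c2 + 2c3, giving column 1 = [1, 0, 2]; repeating for each j gives P = [[1, -1, -1], [0, 1, 0], [2, 0, 2]].

[[1, -1, -1], [0, 1, 0], [2, 0, 2]]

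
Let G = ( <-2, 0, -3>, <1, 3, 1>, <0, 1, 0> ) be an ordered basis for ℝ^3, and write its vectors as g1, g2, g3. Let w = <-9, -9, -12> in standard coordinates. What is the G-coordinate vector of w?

[w]_G is the unique c with M c = w, where M has columns g1, ..., g3.
Solving this 3x3 system gives c = (3, -3, 0).
Check: 3g1 - 3g2 + 0·g3 = <-9, -9, -12>.

<3, -3, 0>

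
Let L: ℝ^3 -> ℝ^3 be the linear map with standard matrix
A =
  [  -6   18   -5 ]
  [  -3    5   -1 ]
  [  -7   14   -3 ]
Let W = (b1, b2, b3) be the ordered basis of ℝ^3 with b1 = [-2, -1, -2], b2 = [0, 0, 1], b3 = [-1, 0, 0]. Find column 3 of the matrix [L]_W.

[-3, 1, 0]

Compute L(b3) = A b3 = [6, 3, 7] in standard coordinates.
Then write this in W-coordinates: solve for y in y_1 b1 + ... + y_3 b3 = [6, 3, 7].
This gives y = [-3, 1, 0], which is column 3 of [L]_W.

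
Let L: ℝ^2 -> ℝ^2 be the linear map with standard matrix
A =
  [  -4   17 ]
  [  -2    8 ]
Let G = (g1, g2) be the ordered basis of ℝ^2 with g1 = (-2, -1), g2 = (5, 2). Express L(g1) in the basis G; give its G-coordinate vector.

Compute L(g1) = A g1 = (-9, -4) in standard coordinates.
Then write this in G-coordinates: solve for y in y_1 g1 + y_2 g2 = (-9, -4).
This gives y = (2, -1), which is column 1 of [L]_G.

(2, -1)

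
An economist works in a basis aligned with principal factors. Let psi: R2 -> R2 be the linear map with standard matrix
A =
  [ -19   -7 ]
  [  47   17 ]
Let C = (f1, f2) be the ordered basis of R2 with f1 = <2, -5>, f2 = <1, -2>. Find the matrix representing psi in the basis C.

Let P have columns f1, f2. Then [psi]_C = P^(-1) A P.
Here det P = 1, so P^(-1) is integer; computing A P first and then P^(-1)(A P) gives [[-3, -3], [3, 1]].

[[-3, -3], [3, 1]]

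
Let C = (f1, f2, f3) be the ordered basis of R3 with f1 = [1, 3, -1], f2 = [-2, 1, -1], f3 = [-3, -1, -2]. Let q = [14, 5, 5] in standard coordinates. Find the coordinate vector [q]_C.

[2, -3, -2]

[q]_C is the unique c with M c = q, where M has columns f1, ..., f3.
Row-reducing the augmented matrix [M | q] gives c = (2, -3, -2).
Check: 2f1 - 3f2 - 2f3 = [14, 5, 5].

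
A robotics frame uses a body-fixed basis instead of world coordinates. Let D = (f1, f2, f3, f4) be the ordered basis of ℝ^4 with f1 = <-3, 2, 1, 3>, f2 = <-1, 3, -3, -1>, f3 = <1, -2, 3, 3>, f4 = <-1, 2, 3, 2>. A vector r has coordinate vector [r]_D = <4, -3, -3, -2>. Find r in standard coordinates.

The coordinates say r = 4f1 - 3f2 - 3f3 - 2f4; adding the scaled basis vectors gives <-10, 1, -2, 2>.

<-10, 1, -2, 2>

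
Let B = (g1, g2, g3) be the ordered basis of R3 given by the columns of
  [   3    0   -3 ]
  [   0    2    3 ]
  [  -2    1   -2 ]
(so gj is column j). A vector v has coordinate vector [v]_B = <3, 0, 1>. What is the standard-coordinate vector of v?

By definition v = 3g1 + 0·g2 + g3.
Summing componentwise gives <6, 3, -8>.

<6, 3, -8>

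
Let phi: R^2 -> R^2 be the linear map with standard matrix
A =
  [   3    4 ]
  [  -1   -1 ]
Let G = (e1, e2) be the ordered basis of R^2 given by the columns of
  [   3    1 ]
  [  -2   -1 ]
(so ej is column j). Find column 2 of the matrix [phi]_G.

Column 2 of [phi]_G is the G-coordinate vector of phi(e2).
In standard coordinates phi(e2) = A e2 = <-1, 0>.
Converting to G: <-1, 0> = -e1 + 2e2, so the coordinate vector is <-1, 2>.

<-1, 2>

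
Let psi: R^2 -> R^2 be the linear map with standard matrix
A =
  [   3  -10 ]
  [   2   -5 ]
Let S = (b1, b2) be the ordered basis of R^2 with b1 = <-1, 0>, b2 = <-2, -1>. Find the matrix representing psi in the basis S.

The j-th column of [psi]_S is [psi(bj)]_S.
psi(b1) = A b1 = <-3, -2> = -b1 + 2b2, so column 1 is <-1, 2>.
Repeating for b2 and assembling the columns gives [[-1, -2], [2, -1]].

[[-1, -2], [2, -1]]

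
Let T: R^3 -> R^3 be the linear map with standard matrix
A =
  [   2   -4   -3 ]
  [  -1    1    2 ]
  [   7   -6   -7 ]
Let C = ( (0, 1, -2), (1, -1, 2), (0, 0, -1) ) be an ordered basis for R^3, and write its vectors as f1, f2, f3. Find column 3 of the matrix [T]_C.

Column 3 of [T]_C is the C-coordinate vector of T(f3).
In standard coordinates T(f3) = A f3 = (3, -2, 7).
Converting to C: (3, -2, 7) = f1 + 3f2 - 3f3, so the coordinate vector is (1, 3, -3).

(1, 3, -3)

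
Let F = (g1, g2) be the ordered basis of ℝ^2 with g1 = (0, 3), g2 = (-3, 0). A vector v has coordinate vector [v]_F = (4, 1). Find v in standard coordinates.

(-3, 12)

The coordinates say v = 4g1 + g2; adding the scaled basis vectors gives (-3, 12).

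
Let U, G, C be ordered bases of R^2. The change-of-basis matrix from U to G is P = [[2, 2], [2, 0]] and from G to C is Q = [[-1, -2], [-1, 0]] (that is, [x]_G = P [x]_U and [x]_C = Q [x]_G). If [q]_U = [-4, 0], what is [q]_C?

[24, 8]

Composing the changes, [q]_C = Q P [q]_U.
Q P = [[-6, -2], [-2, -2]]; applying this to [-4, 0] gives [24, 8].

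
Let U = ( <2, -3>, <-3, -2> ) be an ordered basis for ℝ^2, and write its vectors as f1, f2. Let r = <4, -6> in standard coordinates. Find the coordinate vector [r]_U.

[r]_U is the unique c with M c = r, where M has columns f1, f2.
System: 2c_1 - 3c_2 = 4, -3c_1 - 2c_2 = -6; solving gives c_1 = 2, c_2 = 0.
Check: 2f1 + 0·f2 = <4, -6>.

<2, 0>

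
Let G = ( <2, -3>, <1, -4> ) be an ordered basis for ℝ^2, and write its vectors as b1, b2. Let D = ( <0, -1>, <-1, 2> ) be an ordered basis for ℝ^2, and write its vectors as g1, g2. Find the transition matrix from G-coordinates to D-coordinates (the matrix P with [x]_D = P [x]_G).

Let M have columns bj and N have columns gj. Then for every x, N [x]_D = x = M [x]_G, so P = N^(-1) M.
Since det N = -1, N^(-1) has integer entries; multiplying gives P = [[-1, 2], [-2, -1]].

[[-1, 2], [-2, -1]]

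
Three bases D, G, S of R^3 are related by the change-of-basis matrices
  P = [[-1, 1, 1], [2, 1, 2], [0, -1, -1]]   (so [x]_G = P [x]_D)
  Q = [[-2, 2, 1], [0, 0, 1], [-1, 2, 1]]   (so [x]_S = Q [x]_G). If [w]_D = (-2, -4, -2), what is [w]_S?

(-10, 6, -14)

Composing the changes, [w]_S = Q P [w]_D.
Q P = [[6, -1, 1], [0, -1, -1], [5, 0, 2]]; applying this to (-2, -4, -2) gives (-10, 6, -14).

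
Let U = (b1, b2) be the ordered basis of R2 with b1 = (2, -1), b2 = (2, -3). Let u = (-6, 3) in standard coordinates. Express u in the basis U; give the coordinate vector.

(-3, 0)

[u]_U is the unique c with M c = u, where M has columns b1, b2.
System: 2c_1 + 2c_2 = -6, -c_1 - 3c_2 = 3; solving gives c_1 = -3, c_2 = 0.
Check: -3b1 + 0·b2 = (-6, 3).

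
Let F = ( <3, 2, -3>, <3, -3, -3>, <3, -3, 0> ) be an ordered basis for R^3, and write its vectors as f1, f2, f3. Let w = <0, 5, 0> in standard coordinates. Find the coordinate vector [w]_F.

[w]_F is the unique c with M c = w, where M has columns f1, ..., f3.
Solving this 3x3 system gives c = (1, -1, 0).
Check: f1 - f2 + 0·f3 = <0, 5, 0>.

<1, -1, 0>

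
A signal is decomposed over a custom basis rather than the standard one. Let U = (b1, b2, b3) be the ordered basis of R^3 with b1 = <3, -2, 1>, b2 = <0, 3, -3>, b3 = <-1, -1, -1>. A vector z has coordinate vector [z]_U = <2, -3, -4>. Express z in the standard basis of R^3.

<10, -9, 15>

z = M [z]_U, where M has columns b1, ..., b3.
Carrying out the matrix-vector product, z = <10, -9, 15>.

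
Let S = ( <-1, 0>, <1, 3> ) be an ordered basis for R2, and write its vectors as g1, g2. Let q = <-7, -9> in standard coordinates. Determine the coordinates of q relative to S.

Write q = c_1 g1 + c_2 g2 and solve for the c_i.
System: -c_1 + c_2 = -7, 0c_1 + 3c_2 = -9; solving gives c_1 = 4, c_2 = -3.
Check: 4g1 - 3g2 = <-7, -9>.

<4, -3>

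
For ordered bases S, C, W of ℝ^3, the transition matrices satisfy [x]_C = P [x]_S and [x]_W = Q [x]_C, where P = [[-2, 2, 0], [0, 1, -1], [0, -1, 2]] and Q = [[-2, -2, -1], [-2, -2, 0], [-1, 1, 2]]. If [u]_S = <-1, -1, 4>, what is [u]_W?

Apply P to get C-coordinates <0, -5, 9>, then Q to get W-coordinates.
The result is [u]_W = <1, 10, 13>.

<1, 10, 13>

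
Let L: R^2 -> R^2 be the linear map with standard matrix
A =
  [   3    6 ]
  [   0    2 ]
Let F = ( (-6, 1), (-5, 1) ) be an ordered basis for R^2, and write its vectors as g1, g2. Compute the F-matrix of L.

[[2, -1], [0, 3]]

The j-th column of [L]_F is [L(gj)]_F.
L(g1) = A g1 = (-12, 2) = 2g1 + 0·g2, so column 1 is (2, 0).
Repeating for g2 and assembling the columns gives [[2, -1], [0, 3]].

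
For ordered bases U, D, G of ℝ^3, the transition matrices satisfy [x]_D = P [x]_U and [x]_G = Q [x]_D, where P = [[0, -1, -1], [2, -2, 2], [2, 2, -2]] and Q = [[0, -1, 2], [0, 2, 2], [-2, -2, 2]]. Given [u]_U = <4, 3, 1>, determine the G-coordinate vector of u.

<20, 32, 24>

Apply P to get D-coordinates <-4, 4, 12>, then Q to get G-coordinates.
The result is [u]_G = <20, 32, 24>.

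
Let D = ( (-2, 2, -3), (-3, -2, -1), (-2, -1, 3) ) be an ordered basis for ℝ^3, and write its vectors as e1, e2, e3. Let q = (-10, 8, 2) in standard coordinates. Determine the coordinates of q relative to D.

We seek scalars with c_1 e1 + ... + c_3 e3 = q; equivalently solve M c = q where the columns of M are e1, ..., e3.
Gaussian elimination on [M | q] yields c = (4, -2, 4).
Check: 4e1 - 2e2 + 4e3 = (-10, 8, 2).

(4, -2, 4)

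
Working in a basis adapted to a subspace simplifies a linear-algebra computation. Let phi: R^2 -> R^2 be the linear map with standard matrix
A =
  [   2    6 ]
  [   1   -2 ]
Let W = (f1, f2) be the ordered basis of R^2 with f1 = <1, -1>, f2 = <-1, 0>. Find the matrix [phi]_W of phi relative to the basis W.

With P the matrix whose columns are f1, f2, [phi]_W = P^(-1) A P.
Column by column: phi(f1) = A f1 = <-4, 3>; its W-coordinates <-3, 1> give column 1.
Continuing for each basis vector yields [phi]_W = [[-3, 1], [1, 3]].

[[-3, 1], [1, 3]]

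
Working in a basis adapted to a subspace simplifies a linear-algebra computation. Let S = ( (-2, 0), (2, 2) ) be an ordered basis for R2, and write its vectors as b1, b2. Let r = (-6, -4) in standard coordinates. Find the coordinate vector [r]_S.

(1, -2)

Write r = c_1 b1 + c_2 b2 and solve for the c_i.
System: -2c_1 + 2c_2 = -6, 0c_1 + 2c_2 = -4; solving gives c_1 = 1, c_2 = -2.
Check: b1 - 2b2 = (-6, -4).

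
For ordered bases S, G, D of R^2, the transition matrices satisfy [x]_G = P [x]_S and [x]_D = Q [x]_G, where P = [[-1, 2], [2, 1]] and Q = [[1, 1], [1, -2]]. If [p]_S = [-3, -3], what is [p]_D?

First [p]_G = P [p]_S = [-3, -9].
Then [p]_D = Q [p]_G = [-12, 15].

[-12, 15]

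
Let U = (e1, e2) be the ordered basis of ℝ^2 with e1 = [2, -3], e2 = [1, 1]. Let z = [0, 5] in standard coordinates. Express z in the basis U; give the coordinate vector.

Write z = c_1 e1 + c_2 e2 and solve for the c_i.
System: 2c_1 + c_2 = 0, -3c_1 + c_2 = 5; solving gives c_1 = -1, c_2 = 2.
Check: -e1 + 2e2 = [0, 5].

[-1, 2]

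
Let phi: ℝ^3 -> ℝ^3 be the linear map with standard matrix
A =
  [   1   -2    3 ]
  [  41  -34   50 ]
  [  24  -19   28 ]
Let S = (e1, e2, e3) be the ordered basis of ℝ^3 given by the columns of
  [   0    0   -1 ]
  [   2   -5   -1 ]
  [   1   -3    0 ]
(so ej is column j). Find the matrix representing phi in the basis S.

[[-1, 2, 1], [3, -3, 2], [1, -1, -1]]

Let P have columns e1, ..., e3. Then [phi]_S = P^(-1) A P.
Here det P = 1, so P^(-1) is integer; computing A P first and then P^(-1)(A P) gives [[-1, 2, 1], [3, -3, 2], [1, -1, -1]].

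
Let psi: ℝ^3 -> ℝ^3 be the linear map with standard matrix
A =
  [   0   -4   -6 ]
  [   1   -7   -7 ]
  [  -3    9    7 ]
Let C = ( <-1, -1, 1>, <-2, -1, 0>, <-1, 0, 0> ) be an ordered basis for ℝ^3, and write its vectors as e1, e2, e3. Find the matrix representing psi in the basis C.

Let P have columns e1, ..., e3. Then [psi]_C = P^(-1) A P.
Here det P = -1, so P^(-1) is integer; computing A P first and then P^(-1)(A P) gives [[1, -3, 3], [0, -2, -2], [1, 3, 1]].

[[1, -3, 3], [0, -2, -2], [1, 3, 1]]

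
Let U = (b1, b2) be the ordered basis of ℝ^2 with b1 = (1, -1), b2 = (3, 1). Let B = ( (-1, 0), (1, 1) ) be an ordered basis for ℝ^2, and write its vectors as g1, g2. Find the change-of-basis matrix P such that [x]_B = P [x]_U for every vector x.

Column j of P is [bj]_B, since P maps U-coordinates to B-coordinates.
Expressing b1 in B: b1 = -2g1 - g2, so column 1 of P is (-2, -1).
Doing the same for each bj gives P = [[-2, -2], [-1, 1]].

[[-2, -2], [-1, 1]]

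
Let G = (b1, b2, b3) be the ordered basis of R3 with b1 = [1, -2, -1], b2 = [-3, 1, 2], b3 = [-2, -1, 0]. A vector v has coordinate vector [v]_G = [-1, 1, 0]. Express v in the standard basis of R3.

v = M [v]_G, where M has columns b1, ..., b3.
Carrying out the matrix-vector product, v = [-4, 3, 3].

[-4, 3, 3]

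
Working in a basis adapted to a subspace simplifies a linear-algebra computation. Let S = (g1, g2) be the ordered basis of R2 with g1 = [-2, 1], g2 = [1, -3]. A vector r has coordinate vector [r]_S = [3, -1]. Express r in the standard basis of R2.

[-7, 6]

The coordinates say r = 3g1 - g2; adding the scaled basis vectors gives [-7, 6].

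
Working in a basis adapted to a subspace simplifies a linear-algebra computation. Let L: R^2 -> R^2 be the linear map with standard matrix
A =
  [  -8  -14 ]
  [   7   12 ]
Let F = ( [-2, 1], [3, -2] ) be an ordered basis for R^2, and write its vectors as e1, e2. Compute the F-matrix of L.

[[2, 1], [2, 2]]

Let P have columns e1, e2. Then [L]_F = P^(-1) A P.
Here det P = 1, so P^(-1) is integer; computing A P first and then P^(-1)(A P) gives [[2, 1], [2, 2]].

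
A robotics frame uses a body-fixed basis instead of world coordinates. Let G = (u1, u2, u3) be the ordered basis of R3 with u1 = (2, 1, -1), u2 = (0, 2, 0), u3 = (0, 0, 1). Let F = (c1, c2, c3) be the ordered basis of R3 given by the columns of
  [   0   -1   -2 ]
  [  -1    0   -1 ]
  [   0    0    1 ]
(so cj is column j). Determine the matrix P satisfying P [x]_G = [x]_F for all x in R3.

[[0, -2, -1], [0, 0, -2], [-1, 0, 1]]

Take x = uj: its G-coordinates are the j-th standard unit vector, so P e_j — column j of P — equals [uj]_F.
u1 = 0·c1 + 0·c2 - c3, giving column 1 = (0, 0, -1); repeating for each j gives P = [[0, -2, -1], [0, 0, -2], [-1, 0, 1]].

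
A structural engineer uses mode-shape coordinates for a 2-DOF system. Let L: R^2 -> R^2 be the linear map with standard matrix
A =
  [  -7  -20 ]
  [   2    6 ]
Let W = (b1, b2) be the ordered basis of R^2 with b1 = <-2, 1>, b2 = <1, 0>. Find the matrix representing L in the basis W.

The j-th column of [L]_W is [L(bj)]_W.
L(b1) = A b1 = <-6, 2> = 2b1 - 2b2, so column 1 is <2, -2>.
Repeating for b2 and assembling the columns gives [[2, 2], [-2, -3]].

[[2, 2], [-2, -3]]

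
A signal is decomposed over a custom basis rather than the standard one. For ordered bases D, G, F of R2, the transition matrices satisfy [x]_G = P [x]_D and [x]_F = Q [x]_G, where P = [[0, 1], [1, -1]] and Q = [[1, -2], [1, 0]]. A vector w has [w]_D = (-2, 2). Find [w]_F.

First [w]_G = P [w]_D = (2, -4).
Then [w]_F = Q [w]_G = (10, 2).

(10, 2)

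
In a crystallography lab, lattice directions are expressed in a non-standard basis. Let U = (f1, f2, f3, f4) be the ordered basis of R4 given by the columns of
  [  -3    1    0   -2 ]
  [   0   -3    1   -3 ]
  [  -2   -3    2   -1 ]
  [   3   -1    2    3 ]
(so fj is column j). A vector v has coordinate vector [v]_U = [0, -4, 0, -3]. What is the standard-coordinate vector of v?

[2, 21, 15, -5]

The coordinates say v = 0·f1 - 4f2 + 0·f3 - 3f4; adding the scaled basis vectors gives [2, 21, 15, -5].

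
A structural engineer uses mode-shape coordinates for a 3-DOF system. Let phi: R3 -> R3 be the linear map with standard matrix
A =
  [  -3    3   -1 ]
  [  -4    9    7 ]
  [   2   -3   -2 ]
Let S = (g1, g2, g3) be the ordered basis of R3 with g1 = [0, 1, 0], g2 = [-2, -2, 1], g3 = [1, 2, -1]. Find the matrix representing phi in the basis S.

Let P have columns g1, ..., g3. Then [phi]_S = P^(-1) A P.
Here det P = -1, so P^(-1) is integer; computing A P first and then P^(-1)(A P) gives [[3, -3, 3], [0, 1, -2], [3, 1, 0]].

[[3, -3, 3], [0, 1, -2], [3, 1, 0]]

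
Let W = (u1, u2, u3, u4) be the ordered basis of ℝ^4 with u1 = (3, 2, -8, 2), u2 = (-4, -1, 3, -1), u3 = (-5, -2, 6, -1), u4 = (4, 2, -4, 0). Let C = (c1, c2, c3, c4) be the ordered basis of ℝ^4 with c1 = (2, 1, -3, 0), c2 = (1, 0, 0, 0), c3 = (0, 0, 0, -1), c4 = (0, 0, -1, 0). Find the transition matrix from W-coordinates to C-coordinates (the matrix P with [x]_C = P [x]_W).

Let M have columns uj and N have columns cj. Then for every x, N [x]_C = x = M [x]_W, so P = N^(-1) M.
Since det N = 1, N^(-1) has integer entries; multiplying gives P = [[2, -1, -2, 2], [-1, -2, -1, 0], [-2, 1, 1, 0], [2, 0, 0, -2]].

[[2, -1, -2, 2], [-1, -2, -1, 0], [-2, 1, 1, 0], [2, 0, 0, -2]]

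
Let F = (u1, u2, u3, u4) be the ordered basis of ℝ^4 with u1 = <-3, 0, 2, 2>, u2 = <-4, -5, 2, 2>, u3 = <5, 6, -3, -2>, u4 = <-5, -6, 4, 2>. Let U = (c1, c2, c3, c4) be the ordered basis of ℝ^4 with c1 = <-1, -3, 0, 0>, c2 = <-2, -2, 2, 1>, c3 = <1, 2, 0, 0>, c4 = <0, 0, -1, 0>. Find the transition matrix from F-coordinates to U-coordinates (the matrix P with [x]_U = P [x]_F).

Column j of P is [uj]_U, since P maps F-coordinates to U-coordinates.
Expressing u1 in U: u1 = -2c1 + 2c2 - c3 + 2c4, so column 1 of P is <-2, 2, -1, 2>.
Doing the same for each uj gives P = [[-2, 1, 0, 0], [2, 2, -2, 2], [-1, 1, 1, -1], [2, 2, -1, 0]].

[[-2, 1, 0, 0], [2, 2, -2, 2], [-1, 1, 1, -1], [2, 2, -1, 0]]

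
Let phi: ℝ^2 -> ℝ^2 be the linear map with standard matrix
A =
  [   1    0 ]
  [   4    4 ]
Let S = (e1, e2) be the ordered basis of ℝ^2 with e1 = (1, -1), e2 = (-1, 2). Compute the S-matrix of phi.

[[2, 2], [1, 3]]

Let P have columns e1, e2. Then [phi]_S = P^(-1) A P.
Here det P = 1, so P^(-1) is integer; computing A P first and then P^(-1)(A P) gives [[2, 2], [1, 3]].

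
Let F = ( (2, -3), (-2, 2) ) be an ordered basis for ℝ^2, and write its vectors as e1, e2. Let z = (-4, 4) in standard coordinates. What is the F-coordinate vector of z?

[z]_F is the unique c with M c = z, where M has columns e1, e2.
System: 2c_1 - 2c_2 = -4, -3c_1 + 2c_2 = 4; solving gives c_1 = 0, c_2 = 2.
Check: 0·e1 + 2e2 = (-4, 4).

(0, 2)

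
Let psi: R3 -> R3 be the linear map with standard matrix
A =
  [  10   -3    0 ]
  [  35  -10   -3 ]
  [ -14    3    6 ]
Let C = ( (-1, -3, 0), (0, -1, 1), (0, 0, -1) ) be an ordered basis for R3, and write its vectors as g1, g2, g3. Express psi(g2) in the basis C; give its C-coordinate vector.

(-3, 2, -1)

Column 2 of [psi]_C is the C-coordinate vector of psi(g2).
In standard coordinates psi(g2) = A g2 = (3, 7, 3).
Converting to C: (3, 7, 3) = -3g1 + 2g2 - g3, so the coordinate vector is (-3, 2, -1).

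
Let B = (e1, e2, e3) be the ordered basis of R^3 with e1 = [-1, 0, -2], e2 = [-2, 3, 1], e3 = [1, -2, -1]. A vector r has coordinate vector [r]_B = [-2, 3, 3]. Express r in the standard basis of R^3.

[-1, 3, 4]

By definition r = -2e1 + 3e2 + 3e3.
Summing componentwise gives [-1, 3, 4].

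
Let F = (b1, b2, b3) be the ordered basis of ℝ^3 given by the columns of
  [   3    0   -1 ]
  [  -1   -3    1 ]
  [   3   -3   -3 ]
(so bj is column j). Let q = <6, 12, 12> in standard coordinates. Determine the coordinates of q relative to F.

<3, -4, 3>

[q]_F is the unique c with M c = q, where M has columns b1, ..., b3.
Row-reducing the augmented matrix [M | q] gives c = (3, -4, 3).
Check: 3b1 - 4b2 + 3b3 = <6, 12, 12>.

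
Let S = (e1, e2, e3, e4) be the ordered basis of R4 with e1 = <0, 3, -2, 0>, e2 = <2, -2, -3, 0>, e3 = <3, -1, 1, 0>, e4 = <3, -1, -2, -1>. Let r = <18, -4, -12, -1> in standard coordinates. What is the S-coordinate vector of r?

We seek scalars with c_1 e1 + ... + c_4 e4 = r; equivalently solve M c = r where the columns of M are e1, ..., e4.
Solving this 4x4 system gives c = (2, 3, 3, 1).
Check: 2e1 + 3e2 + 3e3 + e4 = <18, -4, -12, -1>.

<2, 3, 3, 1>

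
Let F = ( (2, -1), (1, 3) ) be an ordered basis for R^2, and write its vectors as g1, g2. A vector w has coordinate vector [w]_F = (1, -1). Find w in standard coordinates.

By definition w = g1 - g2.
Summing componentwise gives (1, -4).

(1, -4)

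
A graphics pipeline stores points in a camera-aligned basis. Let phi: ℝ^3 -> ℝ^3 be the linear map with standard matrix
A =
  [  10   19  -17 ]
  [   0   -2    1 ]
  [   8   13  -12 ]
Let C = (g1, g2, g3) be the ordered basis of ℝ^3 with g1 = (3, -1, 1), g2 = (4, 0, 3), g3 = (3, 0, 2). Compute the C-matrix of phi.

With P the matrix whose columns are g1, ..., g3, [phi]_C = P^(-1) A P.
Column by column: phi(g1) = A g1 = (-6, 3, -1); its C-coordinates (-3, 0, 1) give column 1.
Continuing for each basis vector yields [phi]_C = [[-3, -3, -2], [0, 1, 2], [1, -2, -2]].

[[-3, -3, -2], [0, 1, 2], [1, -2, -2]]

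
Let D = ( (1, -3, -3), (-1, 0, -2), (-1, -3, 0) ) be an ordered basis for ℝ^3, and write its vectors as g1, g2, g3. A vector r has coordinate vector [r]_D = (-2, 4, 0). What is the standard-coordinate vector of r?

By definition r = -2g1 + 4g2 + 0·g3.
Summing componentwise gives (-6, 6, -2).

(-6, 6, -2)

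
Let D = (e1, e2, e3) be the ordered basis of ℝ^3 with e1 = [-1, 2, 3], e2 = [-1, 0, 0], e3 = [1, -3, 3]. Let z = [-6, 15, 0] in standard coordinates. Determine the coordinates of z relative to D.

[3, 0, -3]

Write z = c_1 e1 + ... + c_3 e3 and solve for the c_i.
Gaussian elimination on [M | z] yields c = (3, 0, -3).
Check: 3e1 + 0·e2 - 3e3 = [-6, 15, 0].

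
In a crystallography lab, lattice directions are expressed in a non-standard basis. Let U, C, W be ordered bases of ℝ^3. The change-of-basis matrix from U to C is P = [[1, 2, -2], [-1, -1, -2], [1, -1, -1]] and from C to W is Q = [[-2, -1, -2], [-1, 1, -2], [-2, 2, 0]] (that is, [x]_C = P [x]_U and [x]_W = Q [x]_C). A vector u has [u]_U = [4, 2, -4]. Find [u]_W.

[-46, -26, -28]

First [u]_C = P [u]_U = [16, 2, 6].
Then [u]_W = Q [u]_C = [-46, -26, -28].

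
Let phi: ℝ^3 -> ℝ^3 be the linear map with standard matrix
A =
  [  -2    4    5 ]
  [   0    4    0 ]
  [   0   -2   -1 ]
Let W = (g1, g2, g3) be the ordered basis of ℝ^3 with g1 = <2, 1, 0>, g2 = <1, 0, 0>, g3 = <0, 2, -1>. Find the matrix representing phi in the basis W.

[[0, 0, 2], [0, -2, -1], [2, 0, 3]]

With P the matrix whose columns are g1, ..., g3, [phi]_W = P^(-1) A P.
Column by column: phi(g1) = A g1 = <0, 4, -2>; its W-coordinates <0, 0, 2> give column 1.
Continuing for each basis vector yields [phi]_W = [[0, 0, 2], [0, -2, -1], [2, 0, 3]].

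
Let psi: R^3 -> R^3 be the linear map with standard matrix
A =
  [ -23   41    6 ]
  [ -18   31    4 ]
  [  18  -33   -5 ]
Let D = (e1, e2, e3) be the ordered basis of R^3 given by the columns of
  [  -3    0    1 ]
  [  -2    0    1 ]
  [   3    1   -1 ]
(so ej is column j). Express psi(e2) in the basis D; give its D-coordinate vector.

(-2, 1, 0)

Column 2 of [psi]_D is the D-coordinate vector of psi(e2).
In standard coordinates psi(e2) = A e2 = (6, 4, -5).
Converting to D: (6, 4, -5) = -2e1 + e2 + 0·e3, so the coordinate vector is (-2, 1, 0).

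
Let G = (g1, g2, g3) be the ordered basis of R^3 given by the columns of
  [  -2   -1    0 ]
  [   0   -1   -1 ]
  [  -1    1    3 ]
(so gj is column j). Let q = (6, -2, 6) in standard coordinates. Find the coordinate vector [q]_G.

We seek scalars with c_1 g1 + ... + c_3 g3 = q; equivalently solve M c = q where the columns of M are g1, ..., g3.
Solving this 3x3 system gives c = (-4, 2, 0).
Check: -4g1 + 2g2 + 0·g3 = (6, -2, 6).

(-4, 2, 0)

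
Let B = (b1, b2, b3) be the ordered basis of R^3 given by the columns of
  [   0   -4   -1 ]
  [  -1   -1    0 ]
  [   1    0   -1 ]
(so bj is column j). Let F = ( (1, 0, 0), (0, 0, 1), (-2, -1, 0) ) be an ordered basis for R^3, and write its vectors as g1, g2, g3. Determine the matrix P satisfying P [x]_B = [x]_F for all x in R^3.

[[2, -2, -1], [1, 0, -1], [1, 1, 0]]

Take x = bj: its B-coordinates are the j-th standard unit vector, so P e_j — column j of P — equals [bj]_F.
b1 = 2g1 + g2 + g3, giving column 1 = (2, 1, 1); repeating for each j gives P = [[2, -2, -1], [1, 0, -1], [1, 1, 0]].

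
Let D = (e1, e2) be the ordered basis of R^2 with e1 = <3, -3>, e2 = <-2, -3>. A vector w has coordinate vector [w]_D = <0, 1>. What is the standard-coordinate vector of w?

<-2, -3>

The coordinates say w = 0·e1 + e2; adding the scaled basis vectors gives <-2, -3>.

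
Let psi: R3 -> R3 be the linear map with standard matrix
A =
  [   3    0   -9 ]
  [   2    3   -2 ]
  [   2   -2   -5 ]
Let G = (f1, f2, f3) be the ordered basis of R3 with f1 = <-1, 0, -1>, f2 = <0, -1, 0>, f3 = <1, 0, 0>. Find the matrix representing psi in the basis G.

[[-3, -2, -2], [0, 3, -2], [3, -2, 1]]

Let P have columns f1, ..., f3. Then [psi]_G = P^(-1) A P.
Here det P = -1, so P^(-1) is integer; computing A P first and then P^(-1)(A P) gives [[-3, -2, -2], [0, 3, -2], [3, -2, 1]].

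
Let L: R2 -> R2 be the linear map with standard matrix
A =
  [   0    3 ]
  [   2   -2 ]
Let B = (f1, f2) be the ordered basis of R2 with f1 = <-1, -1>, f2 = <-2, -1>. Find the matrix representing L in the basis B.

The j-th column of [L]_B is [L(fj)]_B.
L(f1) = A f1 = <-3, 0> = -3f1 + 3f2, so column 1 is <-3, 3>.
Repeating for f2 and assembling the columns gives [[-3, 1], [3, 1]].

[[-3, 1], [3, 1]]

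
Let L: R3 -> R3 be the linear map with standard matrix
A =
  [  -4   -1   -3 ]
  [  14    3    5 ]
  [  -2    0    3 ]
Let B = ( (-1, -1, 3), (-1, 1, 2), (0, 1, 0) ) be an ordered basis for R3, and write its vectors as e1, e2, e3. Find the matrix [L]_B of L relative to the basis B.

Let P have columns e1, ..., e3. Then [L]_B = P^(-1) A P.
Here det P = -1, so P^(-1) is integer; computing A P first and then P^(-1)(A P) gives [[3, 2, -2], [1, 1, 3], [0, 0, -2]].

[[3, 2, -2], [1, 1, 3], [0, 0, -2]]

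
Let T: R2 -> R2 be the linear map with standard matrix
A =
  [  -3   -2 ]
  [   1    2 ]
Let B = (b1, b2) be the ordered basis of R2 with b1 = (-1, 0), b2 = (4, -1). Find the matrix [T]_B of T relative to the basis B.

[[1, 2], [1, -2]]

The j-th column of [T]_B is [T(bj)]_B.
T(b1) = A b1 = (3, -1) = b1 + b2, so column 1 is (1, 1).
Repeating for b2 and assembling the columns gives [[1, 2], [1, -2]].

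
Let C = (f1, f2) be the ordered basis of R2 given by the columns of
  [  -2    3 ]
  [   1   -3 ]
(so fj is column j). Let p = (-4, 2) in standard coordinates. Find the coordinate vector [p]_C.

(2, 0)

Write p = c_1 f1 + c_2 f2 and solve for the c_i.
System: -2c_1 + 3c_2 = -4, c_1 - 3c_2 = 2; solving gives c_1 = 2, c_2 = 0.
Check: 2f1 + 0·f2 = (-4, 2).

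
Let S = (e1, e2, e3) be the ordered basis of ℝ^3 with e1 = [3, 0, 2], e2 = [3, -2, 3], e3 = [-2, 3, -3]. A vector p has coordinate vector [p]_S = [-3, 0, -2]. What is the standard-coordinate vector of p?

[-5, -6, 0]

By definition p = -3e1 + 0·e2 - 2e3.
Summing componentwise gives [-5, -6, 0].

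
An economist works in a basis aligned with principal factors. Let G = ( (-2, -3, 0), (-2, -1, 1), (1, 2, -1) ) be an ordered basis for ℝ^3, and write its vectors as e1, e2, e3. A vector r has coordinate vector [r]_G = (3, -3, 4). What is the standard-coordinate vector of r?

The coordinates say r = 3e1 - 3e2 + 4e3; adding the scaled basis vectors gives (4, 2, -7).

(4, 2, -7)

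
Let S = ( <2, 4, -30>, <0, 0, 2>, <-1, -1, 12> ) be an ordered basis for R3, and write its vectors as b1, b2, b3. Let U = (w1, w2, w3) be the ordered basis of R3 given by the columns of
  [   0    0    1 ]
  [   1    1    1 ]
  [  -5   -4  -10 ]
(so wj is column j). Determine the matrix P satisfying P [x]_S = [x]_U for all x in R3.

Column j of P is [bj]_U, since P maps S-coordinates to U-coordinates.
Expressing b1 in U: b1 = 2w1 + 0·w2 + 2w3, so column 1 of P is <2, 0, 2>.
Doing the same for each bj gives P = [[2, -2, -2], [0, 2, 2], [2, 0, -1]].

[[2, -2, -2], [0, 2, 2], [2, 0, -1]]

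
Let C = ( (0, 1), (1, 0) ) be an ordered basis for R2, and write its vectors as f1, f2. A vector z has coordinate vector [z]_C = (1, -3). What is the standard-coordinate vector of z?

By definition z = f1 - 3f2.
Summing componentwise gives (-3, 1).

(-3, 1)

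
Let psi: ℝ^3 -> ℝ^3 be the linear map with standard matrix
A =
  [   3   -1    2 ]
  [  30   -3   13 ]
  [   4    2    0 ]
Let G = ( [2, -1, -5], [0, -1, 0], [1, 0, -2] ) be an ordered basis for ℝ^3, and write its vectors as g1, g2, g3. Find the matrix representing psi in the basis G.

With P the matrix whose columns are g1, ..., g3, [psi]_G = P^(-1) A P.
Column by column: psi(g1) = A g1 = [-3, -2, 6]; its G-coordinates [0, 2, -3] give column 1.
Continuing for each basis vector yields [psi]_G = [[0, 0, -2], [2, -3, -2], [-3, 1, 3]].

[[0, 0, -2], [2, -3, -2], [-3, 1, 3]]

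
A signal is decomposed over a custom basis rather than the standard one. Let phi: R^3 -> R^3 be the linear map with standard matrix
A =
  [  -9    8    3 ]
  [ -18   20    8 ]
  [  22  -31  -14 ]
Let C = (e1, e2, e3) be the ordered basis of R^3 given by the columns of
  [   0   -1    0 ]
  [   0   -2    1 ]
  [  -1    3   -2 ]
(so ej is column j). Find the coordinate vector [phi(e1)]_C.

[-1, 3, -2]

Column 1 of [phi]_C is the C-coordinate vector of phi(e1).
In standard coordinates phi(e1) = A e1 = [-3, -8, 14].
Converting to C: [-3, -8, 14] = -e1 + 3e2 - 2e3, so the coordinate vector is [-1, 3, -2].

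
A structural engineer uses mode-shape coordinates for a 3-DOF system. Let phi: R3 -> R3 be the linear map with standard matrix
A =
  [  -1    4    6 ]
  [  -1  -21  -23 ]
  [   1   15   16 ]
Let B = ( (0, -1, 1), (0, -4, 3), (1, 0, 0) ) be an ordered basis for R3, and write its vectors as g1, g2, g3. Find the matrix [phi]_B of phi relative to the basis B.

The j-th column of [phi]_B is [phi(gj)]_B.
phi(g1) = A g1 = (2, -2, 1) = -2g1 + g2 + 2g3, so column 1 is (-2, 1, 2).
Repeating for g2, g3 and assembling the columns gives [[-2, -3, 1], [1, -3, 0], [2, 2, -1]].

[[-2, -3, 1], [1, -3, 0], [2, 2, -1]]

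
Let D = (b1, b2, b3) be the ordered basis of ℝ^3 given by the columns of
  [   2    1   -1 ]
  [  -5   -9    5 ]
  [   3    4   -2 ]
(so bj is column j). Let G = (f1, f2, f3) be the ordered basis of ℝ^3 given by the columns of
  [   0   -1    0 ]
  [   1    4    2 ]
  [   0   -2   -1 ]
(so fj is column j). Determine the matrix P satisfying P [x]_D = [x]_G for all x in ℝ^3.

Column j of P is [bj]_G, since P maps D-coordinates to G-coordinates.
Expressing b1 in G: b1 = f1 - 2f2 + f3, so column 1 of P is (1, -2, 1).
Doing the same for each bj gives P = [[1, -1, 1], [-2, -1, 1], [1, -2, 0]].

[[1, -1, 1], [-2, -1, 1], [1, -2, 0]]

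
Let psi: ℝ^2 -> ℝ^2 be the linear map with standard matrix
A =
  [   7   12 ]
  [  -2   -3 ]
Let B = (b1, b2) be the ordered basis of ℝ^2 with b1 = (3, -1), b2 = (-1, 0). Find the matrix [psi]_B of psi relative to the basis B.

[[3, -2], [0, 1]]

Let P have columns b1, b2. Then [psi]_B = P^(-1) A P.
Here det P = -1, so P^(-1) is integer; computing A P first and then P^(-1)(A P) gives [[3, -2], [0, 1]].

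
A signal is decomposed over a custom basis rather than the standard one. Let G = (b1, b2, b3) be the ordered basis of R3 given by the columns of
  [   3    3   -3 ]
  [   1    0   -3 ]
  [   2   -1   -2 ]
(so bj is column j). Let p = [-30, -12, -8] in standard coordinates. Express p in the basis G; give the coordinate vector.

[-3, -4, 3]

We seek scalars with c_1 b1 + ... + c_3 b3 = p; equivalently solve M c = p where the columns of M are b1, ..., b3.
Row-reducing the augmented matrix [M | p] gives c = (-3, -4, 3).
Check: -3b1 - 4b2 + 3b3 = [-30, -12, -8].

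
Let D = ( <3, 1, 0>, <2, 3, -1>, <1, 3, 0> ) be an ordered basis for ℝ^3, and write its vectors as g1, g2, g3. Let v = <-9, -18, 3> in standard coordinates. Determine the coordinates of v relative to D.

We seek scalars with c_1 g1 + ... + c_3 g3 = v; equivalently solve M c = v where the columns of M are g1, ..., g3.
Row-reducing the augmented matrix [M | v] gives c = (0, -3, -3).
Check: 0·g1 - 3g2 - 3g3 = <-9, -18, 3>.

<0, -3, -3>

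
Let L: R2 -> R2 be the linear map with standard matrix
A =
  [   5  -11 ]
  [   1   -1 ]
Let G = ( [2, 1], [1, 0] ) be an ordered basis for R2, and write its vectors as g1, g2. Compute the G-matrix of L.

Let P have columns g1, g2. Then [L]_G = P^(-1) A P.
Here det P = -1, so P^(-1) is integer; computing A P first and then P^(-1)(A P) gives [[1, 1], [-3, 3]].

[[1, 1], [-3, 3]]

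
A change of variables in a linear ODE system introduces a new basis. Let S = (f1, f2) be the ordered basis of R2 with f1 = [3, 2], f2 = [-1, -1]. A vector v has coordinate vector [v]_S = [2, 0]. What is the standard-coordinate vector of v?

v = M [v]_S, where M has columns f1, f2.
Carrying out the matrix-vector product, v = [6, 4].

[6, 4]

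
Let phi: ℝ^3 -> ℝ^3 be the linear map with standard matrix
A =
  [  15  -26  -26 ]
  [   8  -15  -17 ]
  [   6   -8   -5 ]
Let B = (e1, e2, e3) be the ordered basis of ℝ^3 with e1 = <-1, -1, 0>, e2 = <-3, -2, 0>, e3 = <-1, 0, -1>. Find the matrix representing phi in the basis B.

With P the matrix whose columns are e1, ..., e3, [phi]_B = P^(-1) A P.
Column by column: phi(e1) = A e1 = <11, 7, 2>; its B-coordinates <-3, -2, -2> give column 1.
Continuing for each basis vector yields [phi]_B = [[-3, 0, -3], [-2, -3, -3], [-2, 2, 1]].

[[-3, 0, -3], [-2, -3, -3], [-2, 2, 1]]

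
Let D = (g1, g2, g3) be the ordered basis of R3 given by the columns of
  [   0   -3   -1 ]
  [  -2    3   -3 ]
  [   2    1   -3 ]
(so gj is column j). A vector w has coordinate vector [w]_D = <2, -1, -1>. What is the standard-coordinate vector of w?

<4, -4, 6>

By definition w = 2g1 - g2 - g3.
Summing componentwise gives <4, -4, 6>.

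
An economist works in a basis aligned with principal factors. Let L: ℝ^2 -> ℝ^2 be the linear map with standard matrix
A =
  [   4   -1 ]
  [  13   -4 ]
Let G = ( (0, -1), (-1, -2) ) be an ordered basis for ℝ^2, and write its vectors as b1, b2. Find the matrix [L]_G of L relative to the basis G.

[[-2, 1], [-1, 2]]

With P the matrix whose columns are b1, b2, [L]_G = P^(-1) A P.
Column by column: L(b1) = A b1 = (1, 4); its G-coordinates (-2, -1) give column 1.
Continuing for each basis vector yields [L]_G = [[-2, 1], [-1, 2]].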